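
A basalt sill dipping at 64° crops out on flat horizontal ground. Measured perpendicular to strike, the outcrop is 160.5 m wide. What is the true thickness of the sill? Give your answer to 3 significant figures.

144 m

True thickness t = w · sin(dip) = 160.5 × sin 64°
t = 160.5 × 0.8988 = 144.256 m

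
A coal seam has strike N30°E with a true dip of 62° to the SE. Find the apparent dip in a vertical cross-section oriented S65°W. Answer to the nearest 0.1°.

The section lies 35° from the strike.
tan α = tan 62° × sin 35° = 1.8807 × 0.5736 = 1.0787
α = arctan(1.0787) = 47.17°

47.2°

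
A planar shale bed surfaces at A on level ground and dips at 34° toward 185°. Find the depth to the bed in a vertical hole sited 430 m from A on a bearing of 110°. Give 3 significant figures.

The hole lies 75° from the dip direction, so the down-dip offset is 430 × cos 75° = 111.29 m.
Depth = down-dip offset × tan(dip) = 111.29 × tan 34° = 111.29 × 0.6745
Depth = 75.07 m

75.1 m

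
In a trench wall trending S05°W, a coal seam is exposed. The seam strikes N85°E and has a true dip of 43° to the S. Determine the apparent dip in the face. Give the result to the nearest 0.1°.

42.6°

The strike is N85°E and the section trends S05°W; the acute angle between them is β = 80°.
tan(apparent dip) = tan 43° · sin 80° = 0.9183
apparent dip = arctan 0.9183 = 42.56°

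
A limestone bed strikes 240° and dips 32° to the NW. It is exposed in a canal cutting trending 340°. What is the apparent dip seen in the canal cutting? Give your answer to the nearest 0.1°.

31.6°

The section lies 80° from the strike.
tan(apparent dip) = tan 32° · sin 80° = 0.6154
α = arctan(0.6154) = 31.61°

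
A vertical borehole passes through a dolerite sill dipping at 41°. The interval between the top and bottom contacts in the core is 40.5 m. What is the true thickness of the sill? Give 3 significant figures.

True thickness t = h · cos(dip) = 40.5 × cos 41°
t = 40.5 × 0.7547 = 30.566 m

30.6 m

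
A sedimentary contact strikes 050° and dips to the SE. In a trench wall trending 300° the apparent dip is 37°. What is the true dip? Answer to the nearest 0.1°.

38.7°

β = acute angle between strike 050° and section 300° = 70°.
tan(true dip) = tan 37° / sin 70° = 0.8019
δ = arctan(0.8019) = 38.73°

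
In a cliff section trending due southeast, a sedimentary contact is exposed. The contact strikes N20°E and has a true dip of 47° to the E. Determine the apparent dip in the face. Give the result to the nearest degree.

44°

The strike is N20°E and the section trends due southeast; the acute angle between them is β = 65°.
tan(apparent dip) = tan 47° · sin 65° = 0.9719
α = arctan(0.9719) = 44.18°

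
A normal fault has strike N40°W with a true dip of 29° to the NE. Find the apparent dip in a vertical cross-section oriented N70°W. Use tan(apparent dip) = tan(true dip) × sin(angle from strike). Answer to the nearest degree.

The strike is N40°W and the section trends N70°W; the acute angle between them is β = 30°.
tan(apparent dip) = tan 29° · sin 30° = 0.2772
α = arctan(0.2772) = 15.49°

15°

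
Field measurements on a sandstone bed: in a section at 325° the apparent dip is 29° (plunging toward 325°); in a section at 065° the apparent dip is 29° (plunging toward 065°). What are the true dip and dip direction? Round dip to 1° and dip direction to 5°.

The two traces are lines in the plane: v₁ = (sin 325°·cos 29°, cos 325°·cos 29°, −sin 29°), v₂ = (sin 65°·cos 29°, cos 65°·cos 29°, −sin 29°).
The plane normal is n = v₁ × v₂ ∝ (0.168, 0.628, 0.753).
Dip δ = arctan(|n_h|/n_z) = arctan(0.650/0.753) = 40.8°.
The horizontal component of n points toward azimuth atan2(n_x, n_y) = 15°, the dip direction.

true dip 41°, dip direction 015°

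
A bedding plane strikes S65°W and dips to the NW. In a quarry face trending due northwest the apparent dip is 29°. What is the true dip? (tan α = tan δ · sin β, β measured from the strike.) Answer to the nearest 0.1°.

30.5°

β = acute angle between strike S65°W and section due northwest = 70°.
tan(true dip) = tan 29° / sin 70° = 0.5899
δ = arctan(0.5899) = 30.54°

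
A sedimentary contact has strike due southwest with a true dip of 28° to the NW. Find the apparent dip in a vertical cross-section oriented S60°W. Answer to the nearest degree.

The strike is due southwest and the section trends S60°W; the acute angle between them is β = 15°.
tan(apparent dip) = tan 28° · sin 15° = 0.1376
apparent dip = arctan 0.1376 = 7.84°

8°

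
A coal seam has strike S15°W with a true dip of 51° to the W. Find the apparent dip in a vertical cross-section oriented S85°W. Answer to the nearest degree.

49°

The section lies 70° from the strike.
tan α = tan 51° × sin 70° = 1.2349 × 0.9397 = 1.1604
α = arctan(1.1604) = 49.25°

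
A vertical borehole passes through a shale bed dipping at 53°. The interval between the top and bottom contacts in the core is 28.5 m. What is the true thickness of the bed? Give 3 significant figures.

17.2 m

True thickness t = h · cos(dip) = 28.5 × cos 53°
t = 28.5 × 0.6018 = 17.152 m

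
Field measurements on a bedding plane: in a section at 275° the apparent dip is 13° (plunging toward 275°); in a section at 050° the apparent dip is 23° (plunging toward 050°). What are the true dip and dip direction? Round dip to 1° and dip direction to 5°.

true dip 41°, dip direction 350°

The two traces are lines in the plane: v₁ = (sin 275°·cos 13°, cos 275°·cos 13°, −sin 13°), v₂ = (sin 50°·cos 23°, cos 50°·cos 23°, −sin 23°).
The plane normal is n = v₁ × v₂ ∝ (-0.100, 0.538, 0.634).
tan δ = √(n_x²+n_y²)/n_z = 0.547/0.634, so δ = 40.8°.
Dip direction = atan2(-0.100, 0.538) = 349° (azimuth of n's horizontal projection).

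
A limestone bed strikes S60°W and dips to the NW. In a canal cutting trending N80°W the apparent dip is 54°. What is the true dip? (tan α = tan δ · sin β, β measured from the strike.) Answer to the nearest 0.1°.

The section is 40° from the strike.
tan δ = tan α / sin β = tan 54° / sin 40° = 1.3764 / 0.6428 = 2.1413
δ = arctan(2.1413) = 64.97°

65.0°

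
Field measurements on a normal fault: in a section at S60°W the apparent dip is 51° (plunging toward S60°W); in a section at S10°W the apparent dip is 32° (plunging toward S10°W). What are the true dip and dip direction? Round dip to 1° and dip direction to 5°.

Each apparent-dip line lies in the plane. As unit vectors (x east, y north, z up), v₁ plunges 51°→S60°W and v₂ plunges 32°→S10°W.
Cross product v₁ × v₂ gives the pole to the plane: n ∝ (-0.482, -0.174, 0.409).
Dip δ = arctan(|n_h|/n_z) = arctan(0.513/0.409) = 51.4°.
Dip direction = azimuth of (n_x, n_y) = atan2(-0.482, -0.174) = 250°.

true dip 51°, dip direction 250°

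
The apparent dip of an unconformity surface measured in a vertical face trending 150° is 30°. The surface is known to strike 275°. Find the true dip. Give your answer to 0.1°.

The section is 55° from the strike.
tan δ = tan α / sin β = tan 30° / sin 55° = 0.5774 / 0.8192 = 0.7048
true dip = arctan 0.7048 = 35.18°

35.2°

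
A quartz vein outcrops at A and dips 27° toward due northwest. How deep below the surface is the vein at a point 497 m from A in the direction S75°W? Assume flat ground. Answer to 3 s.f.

127 m

The hole lies 60° from the dip direction, so the down-dip offset is 497 × cos 60° = 248.50 m.
Depth = down-dip offset × tan(dip) = 248.50 × tan 27° = 248.50 × 0.5095
Depth = 126.62 m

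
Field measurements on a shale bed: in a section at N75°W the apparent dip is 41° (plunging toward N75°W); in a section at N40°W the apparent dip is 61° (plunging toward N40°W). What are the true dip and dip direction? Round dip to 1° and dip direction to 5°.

Represent each trace as a vector plunging at its apparent dip toward its trend (east-north-up frame): v₁ = (-0.729, 0.195, -0.656), v₂ = (-0.312, 0.371, -0.875).
n = v₁ × v₂ = (-0.073, 0.433, 0.210) (taken with n_z > 0).
True dip = arccos(n_z / |n|) = arccos(0.4311) = 64.5°.
Dip direction = azimuth of (n_x, n_y) = atan2(-0.073, 0.433) = 350°.

true dip 64°, dip direction 350°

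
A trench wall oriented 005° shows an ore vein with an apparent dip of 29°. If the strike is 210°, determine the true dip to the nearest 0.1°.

52.7°

The section is 25° from the strike.
tan(true dip) = tan 29° / sin 25° = 1.3116
true dip = arctan 1.3116 = 52.68°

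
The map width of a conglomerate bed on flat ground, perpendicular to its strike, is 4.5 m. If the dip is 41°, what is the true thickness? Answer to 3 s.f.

True thickness t = w · sin(dip) = 4.5 × sin 41°
t = 4.5 × 0.6561 = 2.952 m

2.95 m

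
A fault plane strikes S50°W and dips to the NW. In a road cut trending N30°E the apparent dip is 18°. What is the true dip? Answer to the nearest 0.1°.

The section is 20° from the strike.
tan δ = tan α / sin β = tan 18° / sin 20° = 0.3249 / 0.3420 = 0.9500
δ = arctan(0.9500) = 43.53°

43.5°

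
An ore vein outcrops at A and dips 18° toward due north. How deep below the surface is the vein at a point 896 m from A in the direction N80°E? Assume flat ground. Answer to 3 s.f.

The hole lies 80° from the dip direction, so the down-dip offset is 896 × cos 80° = 155.59 m.
Depth = down-dip offset × tan(dip) = 155.59 × tan 18° = 155.59 × 0.3249
Depth = 50.55 m

50.6 m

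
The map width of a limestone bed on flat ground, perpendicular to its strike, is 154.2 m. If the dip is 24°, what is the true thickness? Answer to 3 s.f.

True thickness t = w · sin(dip) = 154.2 × sin 24°
t = 154.2 × 0.4067 = 62.719 m

62.7 m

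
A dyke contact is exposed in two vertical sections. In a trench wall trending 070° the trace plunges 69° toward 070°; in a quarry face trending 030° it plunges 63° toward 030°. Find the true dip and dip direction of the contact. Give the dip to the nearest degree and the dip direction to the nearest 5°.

Represent each trace as a vector plunging at its apparent dip toward its trend (east-north-up frame): v₁ = (0.337, 0.123, -0.934), v₂ = (0.227, 0.393, -0.891).
Cross product v₁ × v₂ gives the pole to the plane: n ∝ (0.258, 0.088, 0.105).
Dip δ = arctan(|n_h|/n_z) = arctan(0.272/0.105) = 69.0°.
The horizontal component of n points toward azimuth atan2(n_x, n_y) = 71°, the dip direction.

true dip 69°, dip direction 070°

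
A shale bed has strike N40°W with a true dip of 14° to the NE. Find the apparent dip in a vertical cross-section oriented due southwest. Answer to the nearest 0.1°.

The section lies 85° from the strike.
tan(apparent dip) = tan 14° · sin 85° = 0.2484
apparent dip = arctan 0.2484 = 13.95°

13.9°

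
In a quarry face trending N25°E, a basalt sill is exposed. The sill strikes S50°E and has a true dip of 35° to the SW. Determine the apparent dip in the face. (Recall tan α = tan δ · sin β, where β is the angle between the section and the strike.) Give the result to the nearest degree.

The section lies 75° from the strike.
tan(apparent dip) = tan 35° · sin 75° = 0.6763
apparent dip = arctan 0.6763 = 34.07°

34°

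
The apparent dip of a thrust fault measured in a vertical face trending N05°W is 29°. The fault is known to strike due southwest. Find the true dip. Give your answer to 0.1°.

The section is 50° from the strike.
tan(true dip) = tan 29° / sin 50° = 0.7236
δ = arctan(0.7236) = 35.89°

35.9°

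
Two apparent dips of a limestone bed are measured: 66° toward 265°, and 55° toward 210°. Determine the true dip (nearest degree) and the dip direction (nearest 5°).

Represent each trace as a vector plunging at its apparent dip toward its trend (east-north-up frame): v₁ = (-0.405, -0.035, -0.914), v₂ = (-0.287, -0.497, -0.819).
The plane normal is n = v₁ × v₂ ∝ (-0.425, -0.070, 0.191).
Dip δ = arctan(|n_h|/n_z) = arctan(0.430/0.191) = 66.1°.
The horizontal component of n points toward azimuth atan2(n_x, n_y) = 261°, the dip direction.

true dip 66°, dip direction 260°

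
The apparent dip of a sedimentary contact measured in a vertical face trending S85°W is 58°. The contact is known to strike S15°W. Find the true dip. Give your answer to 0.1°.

β = acute angle between strike S15°W and section S85°W = 70°.
tan(true dip) = tan 58° / sin 70° = 1.7030
δ = arctan(1.7030) = 59.58°

59.6°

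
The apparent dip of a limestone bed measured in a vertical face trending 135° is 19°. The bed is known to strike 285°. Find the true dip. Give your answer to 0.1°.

The section is 30° from the strike.
tan δ = tan α / sin β = tan 19° / sin 30° = 0.3443 / 0.5000 = 0.6887
δ = arctan(0.6887) = 34.55°

34.6°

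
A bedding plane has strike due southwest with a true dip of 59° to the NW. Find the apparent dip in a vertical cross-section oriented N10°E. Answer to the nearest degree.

44°

The section lies 35° from the strike.
tan α = tan 59° × sin 35° = 1.6643 × 0.5736 = 0.9546
α = arctan(0.9546) = 43.67°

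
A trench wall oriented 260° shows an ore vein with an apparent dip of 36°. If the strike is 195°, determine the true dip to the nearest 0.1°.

β = acute angle between strike 195° and section 260° = 65°.
tan(true dip) = tan 36° / sin 65° = 0.8017
true dip = arctan 0.8017 = 38.72°

38.7°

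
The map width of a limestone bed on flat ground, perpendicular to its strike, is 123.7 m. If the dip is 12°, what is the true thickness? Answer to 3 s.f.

25.7 m

True thickness t = w · sin(dip) = 123.7 × sin 12°
t = 123.7 × 0.2079 = 25.719 m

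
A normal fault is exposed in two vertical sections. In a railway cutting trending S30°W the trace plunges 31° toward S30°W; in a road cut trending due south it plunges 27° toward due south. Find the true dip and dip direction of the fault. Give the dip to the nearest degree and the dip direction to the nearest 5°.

Each apparent-dip line lies in the plane. As unit vectors (x east, y north, z up), v₁ plunges 31°→S30°W and v₂ plunges 27°→due south.
Cross product v₁ × v₂ gives the pole to the plane: n ∝ (-0.122, -0.195, 0.382).
Dip δ = arctan(|n_h|/n_z) = arctan(0.230/0.382) = 31.0°.
Dip direction = atan2(-0.122, -0.195) = 212° (azimuth of n's horizontal projection).

true dip 31°, dip direction 210°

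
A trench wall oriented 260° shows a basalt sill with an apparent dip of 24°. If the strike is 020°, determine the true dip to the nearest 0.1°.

β = acute angle between strike 020° and section 260° = 60°.
tan δ = tan α / sin β = tan 24° / sin 60° = 0.4452 / 0.8660 = 0.5141
δ = arctan(0.5141) = 27.21°

27.2°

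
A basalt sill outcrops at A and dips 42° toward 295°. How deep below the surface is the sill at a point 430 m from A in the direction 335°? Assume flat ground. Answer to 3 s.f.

297 m

The hole lies 40° from the dip direction, so the down-dip offset is 430 × cos 40° = 329.40 m.
Depth = down-dip offset × tan(dip) = 329.40 × tan 42° = 329.40 × 0.9004
Depth = 296.59 m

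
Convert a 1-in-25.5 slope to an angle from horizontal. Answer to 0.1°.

tan θ = 1/25.5 = 0.0392
θ = arctan(0.0392) = 2.25°

2.2°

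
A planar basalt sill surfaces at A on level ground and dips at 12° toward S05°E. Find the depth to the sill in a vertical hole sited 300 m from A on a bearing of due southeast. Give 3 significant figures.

The hole lies 40° from the dip direction, so the down-dip offset is 300 × cos 40° = 229.81 m.
Depth = down-dip offset × tan(dip) = 229.81 × tan 12° = 229.81 × 0.2126
Depth = 48.85 m

48.8 m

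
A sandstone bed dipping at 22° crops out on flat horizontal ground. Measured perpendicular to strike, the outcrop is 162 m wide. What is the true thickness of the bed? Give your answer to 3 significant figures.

60.7 m

True thickness t = w · sin(dip) = 162 × sin 22°
t = 162 × 0.3746 = 60.686 m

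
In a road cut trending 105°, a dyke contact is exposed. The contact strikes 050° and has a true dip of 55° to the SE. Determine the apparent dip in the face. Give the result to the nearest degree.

The section lies 55° from the strike.
tan(apparent dip) = tan 55° · sin 55° = 1.1699
apparent dip = arctan 1.1699 = 49.48°

49°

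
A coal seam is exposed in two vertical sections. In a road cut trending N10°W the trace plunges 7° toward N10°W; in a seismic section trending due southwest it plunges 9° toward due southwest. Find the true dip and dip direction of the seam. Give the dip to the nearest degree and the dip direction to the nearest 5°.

Represent each trace as a vector plunging at its apparent dip toward its trend (east-north-up frame): v₁ = (-0.172, 0.977, -0.122), v₂ = (-0.698, -0.698, -0.156).
n = v₁ × v₂ = (-0.238, 0.058, 0.803) (taken with n_z > 0).
Dip δ = arctan(|n_h|/n_z) = arctan(0.245/0.803) = 17.0°.
The horizontal component of n points toward azimuth atan2(n_x, n_y) = 284°, the dip direction.

true dip 17°, dip direction 285°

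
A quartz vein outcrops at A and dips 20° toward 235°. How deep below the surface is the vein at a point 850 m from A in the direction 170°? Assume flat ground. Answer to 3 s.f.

131 m

The hole lies 65° from the dip direction, so the down-dip offset is 850 × cos 65° = 359.23 m.
Depth = down-dip offset × tan(dip) = 359.23 × tan 20° = 359.23 × 0.3640
Depth = 130.75 m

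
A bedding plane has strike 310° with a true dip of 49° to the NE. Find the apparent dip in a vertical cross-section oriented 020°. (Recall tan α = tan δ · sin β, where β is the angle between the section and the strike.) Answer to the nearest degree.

47°

The section lies 70° from the strike.
tan(apparent dip) = tan 49° · sin 70° = 1.0810
apparent dip = arctan 1.0810 = 47.23°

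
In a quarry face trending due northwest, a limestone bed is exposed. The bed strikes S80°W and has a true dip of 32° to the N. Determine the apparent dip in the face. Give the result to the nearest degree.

The section lies 55° from the strike.
tan(apparent dip) = tan 32° · sin 55° = 0.5119
α = arctan(0.5119) = 27.11°

27°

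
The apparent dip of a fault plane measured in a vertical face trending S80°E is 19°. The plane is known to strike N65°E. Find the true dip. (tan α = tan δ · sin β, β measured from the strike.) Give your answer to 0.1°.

The section is 35° from the strike.
tan δ = tan α / sin β = tan 19° / sin 35° = 0.3443 / 0.5736 = 0.6003
true dip = arctan 0.6003 = 30.98°

31.0°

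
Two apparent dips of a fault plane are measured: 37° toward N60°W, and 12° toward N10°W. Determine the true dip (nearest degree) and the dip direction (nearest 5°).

Represent each trace as a vector plunging at its apparent dip toward its trend (east-north-up frame): v₁ = (-0.692, 0.399, -0.602), v₂ = (-0.170, 0.963, -0.208).
The plane normal is n = v₁ × v₂ ∝ (-0.497, 0.042, 0.598).
True dip = arccos(n_z / |n|) = arccos(0.7684) = 39.8°.
Dip direction = azimuth of (n_x, n_y) = atan2(-0.497, 0.042) = 275°.

true dip 40°, dip direction 275°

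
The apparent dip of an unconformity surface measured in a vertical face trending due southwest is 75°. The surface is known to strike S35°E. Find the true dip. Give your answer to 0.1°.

The section is 80° from the strike.
tan δ = tan α / sin β = tan 75° / sin 80° = 3.7321 / 0.9848 = 3.7896
δ = arctan(3.7896) = 75.22°

75.2°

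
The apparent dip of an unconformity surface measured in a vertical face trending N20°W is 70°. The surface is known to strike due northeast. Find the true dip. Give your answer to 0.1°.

The section is 65° from the strike.
tan δ = tan α / sin β = tan 70° / sin 65° = 2.7475 / 0.9063 = 3.0315
δ = arctan(3.0315) = 71.74°

71.7°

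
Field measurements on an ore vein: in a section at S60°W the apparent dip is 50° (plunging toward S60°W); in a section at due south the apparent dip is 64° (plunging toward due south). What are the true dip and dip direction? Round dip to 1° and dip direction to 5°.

The two traces are lines in the plane: v₁ = (sin 240°·cos 50°, cos 240°·cos 50°, −sin 50°), v₂ = (sin 180°·cos 64°, cos 180°·cos 64°, −sin 64°).
Cross product v₁ × v₂ gives the pole to the plane: n ∝ (-0.047, -0.500, 0.244).
tan δ = √(n_x²+n_y²)/n_z = 0.503/0.244, so δ = 64.1°.
Dip direction = azimuth of (n_x, n_y) = atan2(-0.047, -0.500) = 185°.

true dip 64°, dip direction 185°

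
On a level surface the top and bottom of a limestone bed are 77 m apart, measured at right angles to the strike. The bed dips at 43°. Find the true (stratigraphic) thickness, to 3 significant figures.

True thickness t = w · sin(dip) = 77 × sin 43°
t = 77 × 0.6820 = 52.514 m

52.5 m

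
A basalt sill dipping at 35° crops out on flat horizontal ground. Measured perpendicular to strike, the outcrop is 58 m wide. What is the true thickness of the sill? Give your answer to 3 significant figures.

True thickness t = w · sin(dip) = 58 × sin 35°
t = 58 × 0.5736 = 33.267 m

33.3 m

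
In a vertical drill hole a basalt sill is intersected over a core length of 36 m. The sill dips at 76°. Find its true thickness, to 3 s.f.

True thickness t = h · cos(dip) = 36 × cos 76°
t = 36 × 0.2419 = 8.709 m

8.71 m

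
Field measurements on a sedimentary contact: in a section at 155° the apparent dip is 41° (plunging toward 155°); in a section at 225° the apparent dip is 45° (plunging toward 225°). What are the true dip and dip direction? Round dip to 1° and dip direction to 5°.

true dip 49°, dip direction 195°

The two traces are lines in the plane: v₁ = (sin 155°·cos 41°, cos 155°·cos 41°, −sin 41°), v₂ = (sin 225°·cos 45°, cos 225°·cos 45°, −sin 45°).
n = v₁ × v₂ = (-0.156, -0.554, 0.501) (taken with n_z > 0).
Dip δ = arctan(|n_h|/n_z) = arctan(0.575/0.501) = 48.9°.
Dip direction = atan2(-0.156, -0.554) = 196° (azimuth of n's horizontal projection).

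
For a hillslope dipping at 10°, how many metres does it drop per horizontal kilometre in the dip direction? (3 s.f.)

drop per km = 1000 × tan 10° = 1000 × 0.1763

176 m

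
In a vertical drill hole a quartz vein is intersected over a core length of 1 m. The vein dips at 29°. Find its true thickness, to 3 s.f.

0.875 m

True thickness t = h · cos(dip) = 1 × cos 29°
t = 1 × 0.8746 = 0.875 m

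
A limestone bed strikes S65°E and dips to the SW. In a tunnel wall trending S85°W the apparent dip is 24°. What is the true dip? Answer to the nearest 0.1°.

The section is 30° from the strike.
tan(true dip) = tan 24° / sin 30° = 0.8905
true dip = arctan 0.8905 = 41.68°

41.7°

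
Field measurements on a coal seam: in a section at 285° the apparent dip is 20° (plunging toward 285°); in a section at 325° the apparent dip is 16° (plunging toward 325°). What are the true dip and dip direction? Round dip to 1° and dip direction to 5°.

The two traces are lines in the plane: v₁ = (sin 285°·cos 20°, cos 285°·cos 20°, −sin 20°), v₂ = (sin 325°·cos 16°, cos 325°·cos 16°, −sin 16°).
n = v₁ × v₂ = (-0.202, 0.062, 0.581) (taken with n_z > 0).
tan δ = √(n_x²+n_y²)/n_z = 0.211/0.581, so δ = 20.0°.
The horizontal component of n points toward azimuth atan2(n_x, n_y) = 287°, the dip direction.

true dip 20°, dip direction 285°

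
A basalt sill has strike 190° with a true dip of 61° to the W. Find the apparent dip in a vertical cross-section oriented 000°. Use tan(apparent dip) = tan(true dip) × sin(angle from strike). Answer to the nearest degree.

The strike is 190° and the section trends 000°; the acute angle between them is β = 10°.
tan(apparent dip) = tan 61° · sin 10° = 0.3133
α = arctan(0.3133) = 17.39°

17°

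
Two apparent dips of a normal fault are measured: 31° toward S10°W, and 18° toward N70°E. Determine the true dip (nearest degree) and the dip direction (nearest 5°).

true dip 43°, dip direction 140°

Represent each trace as a vector plunging at its apparent dip toward its trend (east-north-up frame): v₁ = (-0.149, -0.844, -0.515), v₂ = (0.894, 0.325, -0.309).
Cross product v₁ × v₂ gives the pole to the plane: n ∝ (0.428, -0.506, 0.706).
True dip = arccos(n_z / |n|) = arccos(0.7289) = 43.2°.
Dip direction = azimuth of (n_x, n_y) = atan2(0.428, -0.506) = 140°.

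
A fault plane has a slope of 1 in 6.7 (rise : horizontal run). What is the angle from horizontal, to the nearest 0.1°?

8.5°

tan θ = 1/6.7 = 0.1493
θ = arctan(0.1493) = 8.49°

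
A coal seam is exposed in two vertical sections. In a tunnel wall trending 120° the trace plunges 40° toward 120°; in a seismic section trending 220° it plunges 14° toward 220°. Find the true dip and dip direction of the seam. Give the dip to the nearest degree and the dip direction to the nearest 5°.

true dip 43°, dip direction 145°

Each apparent-dip line lies in the plane. As unit vectors (x east, y north, z up), v₁ plunges 40°→120° and v₂ plunges 14°→220°.
n = v₁ × v₂ = (0.385, -0.561, 0.732) (taken with n_z > 0).
True dip = arccos(n_z / |n|) = arccos(0.7323) = 42.9°.
Dip direction = azimuth of (n_x, n_y) = atan2(0.385, -0.561) = 146°.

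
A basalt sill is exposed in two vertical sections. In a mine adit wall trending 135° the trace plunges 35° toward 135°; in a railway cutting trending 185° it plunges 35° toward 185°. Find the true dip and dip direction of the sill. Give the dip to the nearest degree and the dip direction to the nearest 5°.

Each apparent-dip line lies in the plane. As unit vectors (x east, y north, z up), v₁ plunges 35°→135° and v₂ plunges 35°→185°.
The plane normal is n = v₁ × v₂ ∝ (0.136, -0.373, 0.514).
Dip δ = arctan(|n_h|/n_z) = arctan(0.397/0.514) = 37.7°.
Dip direction = azimuth of (n_x, n_y) = atan2(0.136, -0.373) = 160°.

true dip 38°, dip direction 160°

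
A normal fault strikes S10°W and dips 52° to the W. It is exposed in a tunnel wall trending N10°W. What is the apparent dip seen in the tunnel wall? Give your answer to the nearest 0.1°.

Angle between strike (S10°W) and section (N10°W): β = 20°.
tan α = tan 52° × sin 20° = 1.2799 × 0.3420 = 0.4378
apparent dip = arctan 0.4378 = 23.64°

23.6°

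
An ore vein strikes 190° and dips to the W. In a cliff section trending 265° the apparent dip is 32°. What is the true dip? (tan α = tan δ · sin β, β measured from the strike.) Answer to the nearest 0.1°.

β = acute angle between strike 190° and section 265° = 75°.
tan(true dip) = tan 32° / sin 75° = 0.6469
δ = arctan(0.6469) = 32.90°

32.9°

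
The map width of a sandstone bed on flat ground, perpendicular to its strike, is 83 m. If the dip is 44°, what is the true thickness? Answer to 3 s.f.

57.7 m

True thickness t = w · sin(dip) = 83 × sin 44°
t = 83 × 0.6947 = 57.657 m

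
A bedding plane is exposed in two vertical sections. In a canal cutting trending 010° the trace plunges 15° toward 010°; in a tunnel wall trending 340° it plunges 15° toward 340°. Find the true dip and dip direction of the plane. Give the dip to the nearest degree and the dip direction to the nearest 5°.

Each apparent-dip line lies in the plane. As unit vectors (x east, y north, z up), v₁ plunges 15°→010° and v₂ plunges 15°→340°.
n = v₁ × v₂ = (-0.011, 0.129, 0.467) (taken with n_z > 0).
tan δ = √(n_x²+n_y²)/n_z = 0.129/0.467, so δ = 15.5°.
Dip direction = azimuth of (n_x, n_y) = atan2(-0.011, 0.129) = 355°.

true dip 16°, dip direction 355°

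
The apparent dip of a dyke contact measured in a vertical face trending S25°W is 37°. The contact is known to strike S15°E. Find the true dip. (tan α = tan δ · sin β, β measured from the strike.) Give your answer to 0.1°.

49.5°

The section is 40° from the strike.
tan δ = tan α / sin β = tan 37° / sin 40° = 0.7536 / 0.6428 = 1.1723
δ = arctan(1.1723) = 49.54°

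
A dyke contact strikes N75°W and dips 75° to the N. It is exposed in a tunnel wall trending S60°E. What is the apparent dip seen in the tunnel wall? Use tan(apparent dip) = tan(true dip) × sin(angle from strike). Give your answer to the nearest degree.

The strike is N75°W and the section trends S60°E; the acute angle between them is β = 15°.
tan α = tan 75° × sin 15° = 3.7321 × 0.2588 = 0.9659
α = arctan(0.9659) = 44.01°

44°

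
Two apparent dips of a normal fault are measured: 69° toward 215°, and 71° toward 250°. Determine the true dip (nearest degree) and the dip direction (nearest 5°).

Each apparent-dip line lies in the plane. As unit vectors (x east, y north, z up), v₁ plunges 69°→215° and v₂ plunges 71°→250°.
The plane normal is n = v₁ × v₂ ∝ (-0.174, -0.091, 0.067).
Dip δ = arctan(|n_h|/n_z) = arctan(0.196/0.067) = 71.2°.
The horizontal component of n points toward azimuth atan2(n_x, n_y) = 242°, the dip direction.

true dip 71°, dip direction 240°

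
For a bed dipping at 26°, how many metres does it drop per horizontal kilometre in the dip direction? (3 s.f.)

drop per km = 1000 × tan 26° = 1000 × 0.4877

488 m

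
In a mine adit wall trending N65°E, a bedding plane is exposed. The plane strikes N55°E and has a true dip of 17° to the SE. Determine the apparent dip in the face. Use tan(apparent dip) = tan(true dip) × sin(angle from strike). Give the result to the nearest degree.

Angle between strike (N55°E) and section (N65°E): β = 10°.
tan α = tan 17° × sin 10° = 0.3057 × 0.1736 = 0.0531
α = arctan(0.0531) = 3.04°

3°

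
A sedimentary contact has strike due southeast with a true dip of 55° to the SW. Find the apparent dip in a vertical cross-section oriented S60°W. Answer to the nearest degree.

54°

Angle between strike (due southeast) and section (S60°W): β = 75°.
tan(apparent dip) = tan 55° · sin 75° = 1.3795
apparent dip = arctan 1.3795 = 54.06°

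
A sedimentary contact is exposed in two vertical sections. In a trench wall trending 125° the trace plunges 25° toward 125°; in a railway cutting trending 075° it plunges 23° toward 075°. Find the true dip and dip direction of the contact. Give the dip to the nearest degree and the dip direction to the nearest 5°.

true dip 26°, dip direction 105°

The two traces are lines in the plane: v₁ = (sin 125°·cos 25°, cos 125°·cos 25°, −sin 25°), v₂ = (sin 75°·cos 23°, cos 75°·cos 23°, −sin 23°).
The plane normal is n = v₁ × v₂ ∝ (0.304, -0.086, 0.639).
True dip = arccos(n_z / |n|) = arccos(0.8966) = 26.3°.
Dip direction = atan2(0.304, -0.086) = 106° (azimuth of n's horizontal projection).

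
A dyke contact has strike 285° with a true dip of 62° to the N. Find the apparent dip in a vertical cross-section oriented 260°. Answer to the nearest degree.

38°

Angle between strike (285°) and section (260°): β = 25°.
tan α = tan 62° × sin 25° = 1.8807 × 0.4226 = 0.7948
apparent dip = arctan 0.7948 = 38.48°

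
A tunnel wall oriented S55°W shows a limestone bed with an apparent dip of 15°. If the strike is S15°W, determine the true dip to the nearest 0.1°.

The section is 40° from the strike.
tan(true dip) = tan 15° / sin 40° = 0.4169
δ = arctan(0.4169) = 22.63°

22.6°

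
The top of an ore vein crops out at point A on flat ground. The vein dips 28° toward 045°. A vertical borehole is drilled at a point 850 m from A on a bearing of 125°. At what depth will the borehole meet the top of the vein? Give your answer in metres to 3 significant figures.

78.5 m

The hole lies 80° from the dip direction, so the down-dip offset is 850 × cos 80° = 147.60 m.
Depth = down-dip offset × tan(dip) = 147.60 × tan 28° = 147.60 × 0.5317
Depth = 78.48 m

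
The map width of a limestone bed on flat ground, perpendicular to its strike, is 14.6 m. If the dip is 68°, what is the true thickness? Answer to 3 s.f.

True thickness t = w · sin(dip) = 14.6 × sin 68°
t = 14.6 × 0.9272 = 13.537 m

13.5 m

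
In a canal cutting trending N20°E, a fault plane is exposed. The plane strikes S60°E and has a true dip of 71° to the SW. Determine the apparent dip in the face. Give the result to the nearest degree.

The strike is S60°E and the section trends N20°E; the acute angle between them is β = 80°.
tan α = tan 71° × sin 80° = 2.9042 × 0.9848 = 2.8601
apparent dip = arctan 2.8601 = 70.73°

71°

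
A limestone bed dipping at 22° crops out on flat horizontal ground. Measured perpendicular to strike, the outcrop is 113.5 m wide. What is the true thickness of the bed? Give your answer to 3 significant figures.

42.5 m

True thickness t = w · sin(dip) = 113.5 × sin 22°
t = 113.5 × 0.3746 = 42.518 m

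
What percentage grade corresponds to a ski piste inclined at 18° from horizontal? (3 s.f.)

grade % = 100 × tan 18° = 100 × 0.3249

32.5%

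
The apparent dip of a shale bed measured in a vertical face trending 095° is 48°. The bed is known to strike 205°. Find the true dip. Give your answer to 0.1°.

The section is 70° from the strike.
tan(true dip) = tan 48° / sin 70° = 1.1819
δ = arctan(1.1819) = 49.77°

49.8°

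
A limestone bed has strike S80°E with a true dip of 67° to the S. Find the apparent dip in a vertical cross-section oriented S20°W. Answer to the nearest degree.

Angle between strike (S80°E) and section (S20°W): β = 80°.
tan α = tan 67° × sin 80° = 2.3559 × 0.9848 = 2.3201
α = arctan(2.3201) = 66.68°

67°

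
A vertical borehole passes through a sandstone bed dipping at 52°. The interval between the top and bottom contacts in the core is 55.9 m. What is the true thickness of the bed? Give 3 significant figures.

True thickness t = h · cos(dip) = 55.9 × cos 52°
t = 55.9 × 0.6157 = 34.415 m

34.4 m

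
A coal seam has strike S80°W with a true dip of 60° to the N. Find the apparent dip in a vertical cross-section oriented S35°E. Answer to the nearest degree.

The section lies 65° from the strike.
tan(apparent dip) = tan 60° · sin 65° = 1.5698
apparent dip = arctan 1.5698 = 57.50°

58°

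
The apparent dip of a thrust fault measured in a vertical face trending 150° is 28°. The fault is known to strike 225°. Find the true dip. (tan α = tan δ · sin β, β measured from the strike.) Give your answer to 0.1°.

The section is 75° from the strike.
tan δ = tan α / sin β = tan 28° / sin 75° = 0.5317 / 0.9659 = 0.5505
δ = arctan(0.5505) = 28.83°

28.8°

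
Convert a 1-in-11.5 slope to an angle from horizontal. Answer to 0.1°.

5.0°

tan θ = 1/11.5 = 0.0870
θ = arctan(0.0870) = 4.97°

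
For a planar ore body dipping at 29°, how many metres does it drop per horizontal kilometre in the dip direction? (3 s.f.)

drop per km = 1000 × tan 29° = 1000 × 0.5543

554 m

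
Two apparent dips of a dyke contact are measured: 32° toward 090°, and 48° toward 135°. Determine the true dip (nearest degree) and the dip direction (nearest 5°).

Represent each trace as a vector plunging at its apparent dip toward its trend (east-north-up frame): v₁ = (0.848, 0.000, -0.530), v₂ = (0.473, -0.473, -0.743).
n = v₁ × v₂ = (0.251, -0.379, 0.401) (taken with n_z > 0).
True dip = arccos(n_z / |n|) = arccos(0.6615) = 48.6°.
The horizontal component of n points toward azimuth atan2(n_x, n_y) = 147°, the dip direction.

true dip 49°, dip direction 145°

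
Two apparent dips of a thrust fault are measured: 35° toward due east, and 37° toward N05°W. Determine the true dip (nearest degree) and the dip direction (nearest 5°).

Each apparent-dip line lies in the plane. As unit vectors (x east, y north, z up), v₁ plunges 35°→due east and v₂ plunges 37°→N05°W.
n = v₁ × v₂ = (0.456, 0.533, 0.652) (taken with n_z > 0).
tan δ = √(n_x²+n_y²)/n_z = 0.702/0.652, so δ = 47.1°.
Dip direction = atan2(0.456, 0.533) = 41° (azimuth of n's horizontal projection).

true dip 47°, dip direction 040°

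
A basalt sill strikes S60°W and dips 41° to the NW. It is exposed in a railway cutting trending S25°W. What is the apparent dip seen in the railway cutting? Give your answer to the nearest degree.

The section lies 35° from the strike.
tan(apparent dip) = tan 41° · sin 35° = 0.4986
α = arctan(0.4986) = 26.50°

27°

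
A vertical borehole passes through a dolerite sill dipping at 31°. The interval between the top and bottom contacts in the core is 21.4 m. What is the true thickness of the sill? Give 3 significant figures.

True thickness t = h · cos(dip) = 21.4 × cos 31°
t = 21.4 × 0.8572 = 18.343 m

18.3 m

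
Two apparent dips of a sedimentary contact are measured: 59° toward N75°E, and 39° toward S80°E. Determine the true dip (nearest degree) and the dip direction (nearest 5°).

true dip 67°, dip direction 030°

Represent each trace as a vector plunging at its apparent dip toward its trend (east-north-up frame): v₁ = (0.497, 0.133, -0.857), v₂ = (0.765, -0.135, -0.629).
Cross product v₁ × v₂ gives the pole to the plane: n ∝ (0.200, 0.343, 0.169).
Dip δ = arctan(|n_h|/n_z) = arctan(0.397/0.169) = 66.9°.
Dip direction = atan2(0.200, 0.343) = 30° (azimuth of n's horizontal projection).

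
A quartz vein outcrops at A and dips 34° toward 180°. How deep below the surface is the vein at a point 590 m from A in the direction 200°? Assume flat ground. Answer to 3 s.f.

374 m

The hole lies 20° from the dip direction, so the down-dip offset is 590 × cos 20° = 554.42 m.
Depth = down-dip offset × tan(dip) = 554.42 × tan 34° = 554.42 × 0.6745
Depth = 373.96 m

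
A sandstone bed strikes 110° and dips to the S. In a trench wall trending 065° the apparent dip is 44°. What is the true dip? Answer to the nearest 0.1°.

53.8°

β = acute angle between strike 110° and section 065° = 45°.
tan(true dip) = tan 44° / sin 45° = 1.3657
δ = arctan(1.3657) = 53.79°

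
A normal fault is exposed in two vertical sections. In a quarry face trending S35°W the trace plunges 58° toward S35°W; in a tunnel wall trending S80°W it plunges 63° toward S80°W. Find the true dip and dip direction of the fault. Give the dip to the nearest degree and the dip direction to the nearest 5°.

true dip 63°, dip direction 250°

Each apparent-dip line lies in the plane. As unit vectors (x east, y north, z up), v₁ plunges 58°→S35°W and v₂ plunges 63°→S80°W.
n = v₁ × v₂ = (-0.320, -0.108, 0.170) (taken with n_z > 0).
True dip = arccos(n_z / |n|) = arccos(0.4498) = 63.3°.
Dip direction = azimuth of (n_x, n_y) = atan2(-0.320, -0.108) = 251°.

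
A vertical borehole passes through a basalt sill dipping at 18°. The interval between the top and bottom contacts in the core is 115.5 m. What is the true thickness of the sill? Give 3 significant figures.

True thickness t = h · cos(dip) = 115.5 × cos 18°
t = 115.5 × 0.9511 = 109.847 m

110 m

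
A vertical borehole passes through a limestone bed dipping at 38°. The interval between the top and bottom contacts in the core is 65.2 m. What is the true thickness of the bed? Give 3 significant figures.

True thickness t = h · cos(dip) = 65.2 × cos 38°
t = 65.2 × 0.7880 = 51.378 m

51.4 m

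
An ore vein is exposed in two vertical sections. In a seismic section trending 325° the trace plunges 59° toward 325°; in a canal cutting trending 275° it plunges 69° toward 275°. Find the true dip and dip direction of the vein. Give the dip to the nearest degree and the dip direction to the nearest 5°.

Represent each trace as a vector plunging at its apparent dip toward its trend (east-north-up frame): v₁ = (-0.295, 0.422, -0.857), v₂ = (-0.357, 0.031, -0.934).
n = v₁ × v₂ = (-0.367, 0.030, 0.141) (taken with n_z > 0).
True dip = arccos(n_z / |n|) = arccos(0.3584) = 69.0°.
The horizontal component of n points toward azimuth atan2(n_x, n_y) = 275°, the dip direction.

true dip 69°, dip direction 275°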